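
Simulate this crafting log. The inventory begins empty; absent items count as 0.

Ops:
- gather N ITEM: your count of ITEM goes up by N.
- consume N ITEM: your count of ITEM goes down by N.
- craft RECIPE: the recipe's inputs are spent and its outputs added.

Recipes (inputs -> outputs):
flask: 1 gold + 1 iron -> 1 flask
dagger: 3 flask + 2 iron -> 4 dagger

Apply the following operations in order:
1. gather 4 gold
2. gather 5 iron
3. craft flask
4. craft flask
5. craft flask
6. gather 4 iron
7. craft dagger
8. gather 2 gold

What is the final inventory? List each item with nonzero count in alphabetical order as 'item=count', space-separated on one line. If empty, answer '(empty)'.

Answer: dagger=4 gold=3 iron=4

Derivation:
After 1 (gather 4 gold): gold=4
After 2 (gather 5 iron): gold=4 iron=5
After 3 (craft flask): flask=1 gold=3 iron=4
After 4 (craft flask): flask=2 gold=2 iron=3
After 5 (craft flask): flask=3 gold=1 iron=2
After 6 (gather 4 iron): flask=3 gold=1 iron=6
After 7 (craft dagger): dagger=4 gold=1 iron=4
After 8 (gather 2 gold): dagger=4 gold=3 iron=4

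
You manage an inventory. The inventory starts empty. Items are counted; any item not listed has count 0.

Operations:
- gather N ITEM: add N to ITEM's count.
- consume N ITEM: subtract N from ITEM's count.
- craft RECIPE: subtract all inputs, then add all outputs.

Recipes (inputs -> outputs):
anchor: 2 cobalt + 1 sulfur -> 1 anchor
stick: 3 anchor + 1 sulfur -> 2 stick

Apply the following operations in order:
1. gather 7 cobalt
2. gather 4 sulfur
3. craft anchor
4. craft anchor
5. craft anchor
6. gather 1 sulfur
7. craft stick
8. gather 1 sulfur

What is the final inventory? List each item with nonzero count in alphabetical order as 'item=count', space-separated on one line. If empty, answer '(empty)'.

Answer: cobalt=1 stick=2 sulfur=2

Derivation:
After 1 (gather 7 cobalt): cobalt=7
After 2 (gather 4 sulfur): cobalt=7 sulfur=4
After 3 (craft anchor): anchor=1 cobalt=5 sulfur=3
After 4 (craft anchor): anchor=2 cobalt=3 sulfur=2
After 5 (craft anchor): anchor=3 cobalt=1 sulfur=1
After 6 (gather 1 sulfur): anchor=3 cobalt=1 sulfur=2
After 7 (craft stick): cobalt=1 stick=2 sulfur=1
After 8 (gather 1 sulfur): cobalt=1 stick=2 sulfur=2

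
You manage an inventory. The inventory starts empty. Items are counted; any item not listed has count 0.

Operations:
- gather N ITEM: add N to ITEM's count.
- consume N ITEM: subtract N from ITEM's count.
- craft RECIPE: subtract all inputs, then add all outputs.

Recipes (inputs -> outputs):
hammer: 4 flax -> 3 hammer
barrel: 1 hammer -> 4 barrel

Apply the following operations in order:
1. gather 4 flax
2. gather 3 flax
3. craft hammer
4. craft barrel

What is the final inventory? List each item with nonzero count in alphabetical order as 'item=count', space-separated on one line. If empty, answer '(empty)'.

After 1 (gather 4 flax): flax=4
After 2 (gather 3 flax): flax=7
After 3 (craft hammer): flax=3 hammer=3
After 4 (craft barrel): barrel=4 flax=3 hammer=2

Answer: barrel=4 flax=3 hammer=2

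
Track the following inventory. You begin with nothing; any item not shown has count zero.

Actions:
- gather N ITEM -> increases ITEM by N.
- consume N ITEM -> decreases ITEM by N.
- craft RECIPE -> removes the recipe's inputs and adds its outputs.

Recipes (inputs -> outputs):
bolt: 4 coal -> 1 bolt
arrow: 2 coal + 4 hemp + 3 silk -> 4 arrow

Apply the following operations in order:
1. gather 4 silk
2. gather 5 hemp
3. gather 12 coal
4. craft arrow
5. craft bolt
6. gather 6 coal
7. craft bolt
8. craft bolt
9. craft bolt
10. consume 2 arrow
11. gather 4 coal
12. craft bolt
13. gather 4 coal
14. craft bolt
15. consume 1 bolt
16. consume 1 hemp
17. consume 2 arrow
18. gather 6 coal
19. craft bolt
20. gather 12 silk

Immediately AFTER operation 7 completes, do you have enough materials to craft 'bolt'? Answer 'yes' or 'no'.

Answer: yes

Derivation:
After 1 (gather 4 silk): silk=4
After 2 (gather 5 hemp): hemp=5 silk=4
After 3 (gather 12 coal): coal=12 hemp=5 silk=4
After 4 (craft arrow): arrow=4 coal=10 hemp=1 silk=1
After 5 (craft bolt): arrow=4 bolt=1 coal=6 hemp=1 silk=1
After 6 (gather 6 coal): arrow=4 bolt=1 coal=12 hemp=1 silk=1
After 7 (craft bolt): arrow=4 bolt=2 coal=8 hemp=1 silk=1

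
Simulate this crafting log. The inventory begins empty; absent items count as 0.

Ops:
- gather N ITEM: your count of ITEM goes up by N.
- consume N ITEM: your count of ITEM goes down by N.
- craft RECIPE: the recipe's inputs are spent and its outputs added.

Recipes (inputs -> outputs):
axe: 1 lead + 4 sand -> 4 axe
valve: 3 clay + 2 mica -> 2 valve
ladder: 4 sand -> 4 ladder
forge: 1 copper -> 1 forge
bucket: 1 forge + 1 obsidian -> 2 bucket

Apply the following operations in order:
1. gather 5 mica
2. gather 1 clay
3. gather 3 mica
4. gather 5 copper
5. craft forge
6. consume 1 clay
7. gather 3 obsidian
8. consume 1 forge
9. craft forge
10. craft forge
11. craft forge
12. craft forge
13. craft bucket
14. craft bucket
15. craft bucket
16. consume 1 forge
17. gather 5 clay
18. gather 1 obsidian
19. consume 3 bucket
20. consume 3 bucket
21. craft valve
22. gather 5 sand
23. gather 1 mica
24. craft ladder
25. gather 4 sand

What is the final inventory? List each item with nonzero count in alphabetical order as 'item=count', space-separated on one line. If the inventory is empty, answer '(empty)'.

Answer: clay=2 ladder=4 mica=7 obsidian=1 sand=5 valve=2

Derivation:
After 1 (gather 5 mica): mica=5
After 2 (gather 1 clay): clay=1 mica=5
After 3 (gather 3 mica): clay=1 mica=8
After 4 (gather 5 copper): clay=1 copper=5 mica=8
After 5 (craft forge): clay=1 copper=4 forge=1 mica=8
After 6 (consume 1 clay): copper=4 forge=1 mica=8
After 7 (gather 3 obsidian): copper=4 forge=1 mica=8 obsidian=3
After 8 (consume 1 forge): copper=4 mica=8 obsidian=3
After 9 (craft forge): copper=3 forge=1 mica=8 obsidian=3
After 10 (craft forge): copper=2 forge=2 mica=8 obsidian=3
After 11 (craft forge): copper=1 forge=3 mica=8 obsidian=3
After 12 (craft forge): forge=4 mica=8 obsidian=3
After 13 (craft bucket): bucket=2 forge=3 mica=8 obsidian=2
After 14 (craft bucket): bucket=4 forge=2 mica=8 obsidian=1
After 15 (craft bucket): bucket=6 forge=1 mica=8
After 16 (consume 1 forge): bucket=6 mica=8
After 17 (gather 5 clay): bucket=6 clay=5 mica=8
After 18 (gather 1 obsidian): bucket=6 clay=5 mica=8 obsidian=1
After 19 (consume 3 bucket): bucket=3 clay=5 mica=8 obsidian=1
After 20 (consume 3 bucket): clay=5 mica=8 obsidian=1
After 21 (craft valve): clay=2 mica=6 obsidian=1 valve=2
After 22 (gather 5 sand): clay=2 mica=6 obsidian=1 sand=5 valve=2
After 23 (gather 1 mica): clay=2 mica=7 obsidian=1 sand=5 valve=2
After 24 (craft ladder): clay=2 ladder=4 mica=7 obsidian=1 sand=1 valve=2
After 25 (gather 4 sand): clay=2 ladder=4 mica=7 obsidian=1 sand=5 valve=2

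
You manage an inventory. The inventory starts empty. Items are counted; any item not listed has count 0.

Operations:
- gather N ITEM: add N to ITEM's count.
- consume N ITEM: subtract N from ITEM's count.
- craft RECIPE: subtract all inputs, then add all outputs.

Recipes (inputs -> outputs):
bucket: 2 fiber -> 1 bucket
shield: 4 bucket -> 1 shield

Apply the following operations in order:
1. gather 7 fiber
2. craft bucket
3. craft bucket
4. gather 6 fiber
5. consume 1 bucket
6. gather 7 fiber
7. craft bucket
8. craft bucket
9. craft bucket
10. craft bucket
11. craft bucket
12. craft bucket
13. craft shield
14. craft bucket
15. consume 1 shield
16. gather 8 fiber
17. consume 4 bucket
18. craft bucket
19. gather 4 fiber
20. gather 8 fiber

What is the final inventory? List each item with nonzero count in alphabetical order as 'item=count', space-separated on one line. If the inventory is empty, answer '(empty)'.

After 1 (gather 7 fiber): fiber=7
After 2 (craft bucket): bucket=1 fiber=5
After 3 (craft bucket): bucket=2 fiber=3
After 4 (gather 6 fiber): bucket=2 fiber=9
After 5 (consume 1 bucket): bucket=1 fiber=9
After 6 (gather 7 fiber): bucket=1 fiber=16
After 7 (craft bucket): bucket=2 fiber=14
After 8 (craft bucket): bucket=3 fiber=12
After 9 (craft bucket): bucket=4 fiber=10
After 10 (craft bucket): bucket=5 fiber=8
After 11 (craft bucket): bucket=6 fiber=6
After 12 (craft bucket): bucket=7 fiber=4
After 13 (craft shield): bucket=3 fiber=4 shield=1
After 14 (craft bucket): bucket=4 fiber=2 shield=1
After 15 (consume 1 shield): bucket=4 fiber=2
After 16 (gather 8 fiber): bucket=4 fiber=10
After 17 (consume 4 bucket): fiber=10
After 18 (craft bucket): bucket=1 fiber=8
After 19 (gather 4 fiber): bucket=1 fiber=12
After 20 (gather 8 fiber): bucket=1 fiber=20

Answer: bucket=1 fiber=20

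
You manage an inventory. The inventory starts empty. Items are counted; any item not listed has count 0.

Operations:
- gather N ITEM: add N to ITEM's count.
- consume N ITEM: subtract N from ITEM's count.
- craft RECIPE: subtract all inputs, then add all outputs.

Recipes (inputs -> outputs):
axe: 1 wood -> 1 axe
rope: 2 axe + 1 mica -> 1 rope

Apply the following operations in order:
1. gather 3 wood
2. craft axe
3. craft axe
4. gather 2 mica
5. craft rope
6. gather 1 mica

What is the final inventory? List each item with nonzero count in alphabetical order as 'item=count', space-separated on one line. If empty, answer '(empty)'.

Answer: mica=2 rope=1 wood=1

Derivation:
After 1 (gather 3 wood): wood=3
After 2 (craft axe): axe=1 wood=2
After 3 (craft axe): axe=2 wood=1
After 4 (gather 2 mica): axe=2 mica=2 wood=1
After 5 (craft rope): mica=1 rope=1 wood=1
After 6 (gather 1 mica): mica=2 rope=1 wood=1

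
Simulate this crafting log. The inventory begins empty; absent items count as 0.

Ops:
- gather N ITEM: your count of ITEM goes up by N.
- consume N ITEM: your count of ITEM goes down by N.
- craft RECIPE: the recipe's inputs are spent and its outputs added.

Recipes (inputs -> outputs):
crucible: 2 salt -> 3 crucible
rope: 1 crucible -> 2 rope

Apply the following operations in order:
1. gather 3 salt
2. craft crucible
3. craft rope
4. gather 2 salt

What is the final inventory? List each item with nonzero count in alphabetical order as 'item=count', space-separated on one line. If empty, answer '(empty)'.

After 1 (gather 3 salt): salt=3
After 2 (craft crucible): crucible=3 salt=1
After 3 (craft rope): crucible=2 rope=2 salt=1
After 4 (gather 2 salt): crucible=2 rope=2 salt=3

Answer: crucible=2 rope=2 salt=3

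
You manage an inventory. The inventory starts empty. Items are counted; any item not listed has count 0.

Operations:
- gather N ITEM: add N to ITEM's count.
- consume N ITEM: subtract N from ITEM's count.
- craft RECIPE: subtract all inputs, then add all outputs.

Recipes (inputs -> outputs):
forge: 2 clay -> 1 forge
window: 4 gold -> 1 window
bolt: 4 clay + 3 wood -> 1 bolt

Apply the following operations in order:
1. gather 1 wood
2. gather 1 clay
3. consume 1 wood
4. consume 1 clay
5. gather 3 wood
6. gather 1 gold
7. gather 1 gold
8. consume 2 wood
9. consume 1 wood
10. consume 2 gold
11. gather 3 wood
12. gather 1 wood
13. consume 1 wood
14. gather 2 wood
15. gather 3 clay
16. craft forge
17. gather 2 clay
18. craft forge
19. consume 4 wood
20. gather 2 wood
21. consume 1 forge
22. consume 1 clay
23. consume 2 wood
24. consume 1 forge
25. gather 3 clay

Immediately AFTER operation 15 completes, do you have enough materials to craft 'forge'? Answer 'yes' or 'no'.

Answer: yes

Derivation:
After 1 (gather 1 wood): wood=1
After 2 (gather 1 clay): clay=1 wood=1
After 3 (consume 1 wood): clay=1
After 4 (consume 1 clay): (empty)
After 5 (gather 3 wood): wood=3
After 6 (gather 1 gold): gold=1 wood=3
After 7 (gather 1 gold): gold=2 wood=3
After 8 (consume 2 wood): gold=2 wood=1
After 9 (consume 1 wood): gold=2
After 10 (consume 2 gold): (empty)
After 11 (gather 3 wood): wood=3
After 12 (gather 1 wood): wood=4
After 13 (consume 1 wood): wood=3
After 14 (gather 2 wood): wood=5
After 15 (gather 3 clay): clay=3 wood=5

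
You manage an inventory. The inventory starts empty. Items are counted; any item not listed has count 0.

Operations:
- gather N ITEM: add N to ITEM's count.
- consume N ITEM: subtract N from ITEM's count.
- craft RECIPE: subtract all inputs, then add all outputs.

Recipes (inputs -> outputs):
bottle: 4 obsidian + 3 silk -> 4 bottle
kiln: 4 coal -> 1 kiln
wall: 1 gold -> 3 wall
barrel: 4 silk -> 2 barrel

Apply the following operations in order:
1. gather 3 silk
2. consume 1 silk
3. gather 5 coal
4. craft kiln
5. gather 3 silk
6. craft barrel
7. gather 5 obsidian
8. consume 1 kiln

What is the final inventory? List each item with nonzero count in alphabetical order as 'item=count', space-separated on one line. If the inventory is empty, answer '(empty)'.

Answer: barrel=2 coal=1 obsidian=5 silk=1

Derivation:
After 1 (gather 3 silk): silk=3
After 2 (consume 1 silk): silk=2
After 3 (gather 5 coal): coal=5 silk=2
After 4 (craft kiln): coal=1 kiln=1 silk=2
After 5 (gather 3 silk): coal=1 kiln=1 silk=5
After 6 (craft barrel): barrel=2 coal=1 kiln=1 silk=1
After 7 (gather 5 obsidian): barrel=2 coal=1 kiln=1 obsidian=5 silk=1
After 8 (consume 1 kiln): barrel=2 coal=1 obsidian=5 silk=1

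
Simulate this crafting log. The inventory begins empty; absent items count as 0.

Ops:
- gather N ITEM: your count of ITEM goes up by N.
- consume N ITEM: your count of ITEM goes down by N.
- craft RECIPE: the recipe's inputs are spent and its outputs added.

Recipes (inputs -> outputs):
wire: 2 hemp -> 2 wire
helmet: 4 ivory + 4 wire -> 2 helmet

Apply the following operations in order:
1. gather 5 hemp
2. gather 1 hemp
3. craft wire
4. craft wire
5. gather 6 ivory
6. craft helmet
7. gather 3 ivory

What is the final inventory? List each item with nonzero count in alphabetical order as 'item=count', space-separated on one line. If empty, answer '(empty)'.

Answer: helmet=2 hemp=2 ivory=5

Derivation:
After 1 (gather 5 hemp): hemp=5
After 2 (gather 1 hemp): hemp=6
After 3 (craft wire): hemp=4 wire=2
After 4 (craft wire): hemp=2 wire=4
After 5 (gather 6 ivory): hemp=2 ivory=6 wire=4
After 6 (craft helmet): helmet=2 hemp=2 ivory=2
After 7 (gather 3 ivory): helmet=2 hemp=2 ivory=5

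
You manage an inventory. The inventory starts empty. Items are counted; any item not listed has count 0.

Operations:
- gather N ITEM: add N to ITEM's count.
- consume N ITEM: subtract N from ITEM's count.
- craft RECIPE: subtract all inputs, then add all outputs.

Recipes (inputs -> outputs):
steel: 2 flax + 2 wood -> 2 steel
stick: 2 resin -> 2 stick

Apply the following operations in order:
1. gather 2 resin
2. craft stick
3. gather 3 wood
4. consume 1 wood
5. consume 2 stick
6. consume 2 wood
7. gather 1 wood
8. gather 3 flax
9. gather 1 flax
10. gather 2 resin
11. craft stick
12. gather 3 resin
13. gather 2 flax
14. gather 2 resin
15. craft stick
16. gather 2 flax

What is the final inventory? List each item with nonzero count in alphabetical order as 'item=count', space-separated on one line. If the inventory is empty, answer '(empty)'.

Answer: flax=8 resin=3 stick=4 wood=1

Derivation:
After 1 (gather 2 resin): resin=2
After 2 (craft stick): stick=2
After 3 (gather 3 wood): stick=2 wood=3
After 4 (consume 1 wood): stick=2 wood=2
After 5 (consume 2 stick): wood=2
After 6 (consume 2 wood): (empty)
After 7 (gather 1 wood): wood=1
After 8 (gather 3 flax): flax=3 wood=1
After 9 (gather 1 flax): flax=4 wood=1
After 10 (gather 2 resin): flax=4 resin=2 wood=1
After 11 (craft stick): flax=4 stick=2 wood=1
After 12 (gather 3 resin): flax=4 resin=3 stick=2 wood=1
After 13 (gather 2 flax): flax=6 resin=3 stick=2 wood=1
After 14 (gather 2 resin): flax=6 resin=5 stick=2 wood=1
After 15 (craft stick): flax=6 resin=3 stick=4 wood=1
After 16 (gather 2 flax): flax=8 resin=3 stick=4 wood=1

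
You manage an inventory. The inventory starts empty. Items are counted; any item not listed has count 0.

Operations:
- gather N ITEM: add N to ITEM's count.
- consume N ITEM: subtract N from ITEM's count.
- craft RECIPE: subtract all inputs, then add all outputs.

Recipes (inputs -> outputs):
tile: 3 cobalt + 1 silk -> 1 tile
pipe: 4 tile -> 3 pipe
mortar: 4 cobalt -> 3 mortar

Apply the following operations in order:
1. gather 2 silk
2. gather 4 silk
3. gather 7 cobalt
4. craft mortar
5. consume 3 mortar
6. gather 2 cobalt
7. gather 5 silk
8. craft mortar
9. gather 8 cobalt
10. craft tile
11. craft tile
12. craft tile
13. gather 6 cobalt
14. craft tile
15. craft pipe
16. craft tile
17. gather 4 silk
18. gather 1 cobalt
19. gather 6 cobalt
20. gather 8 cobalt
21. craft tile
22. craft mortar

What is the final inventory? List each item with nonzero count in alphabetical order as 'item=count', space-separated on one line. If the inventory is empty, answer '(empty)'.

After 1 (gather 2 silk): silk=2
After 2 (gather 4 silk): silk=6
After 3 (gather 7 cobalt): cobalt=7 silk=6
After 4 (craft mortar): cobalt=3 mortar=3 silk=6
After 5 (consume 3 mortar): cobalt=3 silk=6
After 6 (gather 2 cobalt): cobalt=5 silk=6
After 7 (gather 5 silk): cobalt=5 silk=11
After 8 (craft mortar): cobalt=1 mortar=3 silk=11
After 9 (gather 8 cobalt): cobalt=9 mortar=3 silk=11
After 10 (craft tile): cobalt=6 mortar=3 silk=10 tile=1
After 11 (craft tile): cobalt=3 mortar=3 silk=9 tile=2
After 12 (craft tile): mortar=3 silk=8 tile=3
After 13 (gather 6 cobalt): cobalt=6 mortar=3 silk=8 tile=3
After 14 (craft tile): cobalt=3 mortar=3 silk=7 tile=4
After 15 (craft pipe): cobalt=3 mortar=3 pipe=3 silk=7
After 16 (craft tile): mortar=3 pipe=3 silk=6 tile=1
After 17 (gather 4 silk): mortar=3 pipe=3 silk=10 tile=1
After 18 (gather 1 cobalt): cobalt=1 mortar=3 pipe=3 silk=10 tile=1
After 19 (gather 6 cobalt): cobalt=7 mortar=3 pipe=3 silk=10 tile=1
After 20 (gather 8 cobalt): cobalt=15 mortar=3 pipe=3 silk=10 tile=1
After 21 (craft tile): cobalt=12 mortar=3 pipe=3 silk=9 tile=2
After 22 (craft mortar): cobalt=8 mortar=6 pipe=3 silk=9 tile=2

Answer: cobalt=8 mortar=6 pipe=3 silk=9 tile=2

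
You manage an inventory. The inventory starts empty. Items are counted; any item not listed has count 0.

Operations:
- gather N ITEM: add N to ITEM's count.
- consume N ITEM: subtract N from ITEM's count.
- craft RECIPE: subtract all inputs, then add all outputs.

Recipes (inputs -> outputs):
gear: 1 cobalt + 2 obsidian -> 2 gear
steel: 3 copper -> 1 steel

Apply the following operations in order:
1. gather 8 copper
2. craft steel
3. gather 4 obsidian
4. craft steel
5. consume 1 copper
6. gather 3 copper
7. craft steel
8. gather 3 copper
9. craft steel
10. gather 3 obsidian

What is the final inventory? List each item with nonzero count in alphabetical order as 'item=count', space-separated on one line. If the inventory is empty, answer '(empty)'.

Answer: copper=1 obsidian=7 steel=4

Derivation:
After 1 (gather 8 copper): copper=8
After 2 (craft steel): copper=5 steel=1
After 3 (gather 4 obsidian): copper=5 obsidian=4 steel=1
After 4 (craft steel): copper=2 obsidian=4 steel=2
After 5 (consume 1 copper): copper=1 obsidian=4 steel=2
After 6 (gather 3 copper): copper=4 obsidian=4 steel=2
After 7 (craft steel): copper=1 obsidian=4 steel=3
After 8 (gather 3 copper): copper=4 obsidian=4 steel=3
After 9 (craft steel): copper=1 obsidian=4 steel=4
After 10 (gather 3 obsidian): copper=1 obsidian=7 steel=4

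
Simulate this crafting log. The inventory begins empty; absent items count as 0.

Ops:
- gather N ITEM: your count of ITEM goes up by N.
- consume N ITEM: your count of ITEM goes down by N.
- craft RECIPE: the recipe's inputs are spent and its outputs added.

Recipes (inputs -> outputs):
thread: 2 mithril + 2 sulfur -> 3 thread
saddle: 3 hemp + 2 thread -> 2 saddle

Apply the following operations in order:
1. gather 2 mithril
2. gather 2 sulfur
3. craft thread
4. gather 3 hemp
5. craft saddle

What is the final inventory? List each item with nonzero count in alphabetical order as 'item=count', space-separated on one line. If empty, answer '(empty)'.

Answer: saddle=2 thread=1

Derivation:
After 1 (gather 2 mithril): mithril=2
After 2 (gather 2 sulfur): mithril=2 sulfur=2
After 3 (craft thread): thread=3
After 4 (gather 3 hemp): hemp=3 thread=3
After 5 (craft saddle): saddle=2 thread=1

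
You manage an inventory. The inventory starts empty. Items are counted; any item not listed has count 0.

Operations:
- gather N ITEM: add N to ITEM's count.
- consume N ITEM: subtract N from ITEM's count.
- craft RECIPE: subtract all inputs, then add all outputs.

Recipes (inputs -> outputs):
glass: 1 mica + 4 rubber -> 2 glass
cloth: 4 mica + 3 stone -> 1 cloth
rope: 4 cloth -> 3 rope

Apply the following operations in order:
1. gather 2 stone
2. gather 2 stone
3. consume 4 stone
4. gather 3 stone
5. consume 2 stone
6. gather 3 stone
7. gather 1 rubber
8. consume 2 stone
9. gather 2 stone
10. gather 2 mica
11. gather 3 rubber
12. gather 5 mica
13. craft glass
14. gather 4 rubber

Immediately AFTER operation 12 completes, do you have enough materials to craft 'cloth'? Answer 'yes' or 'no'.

After 1 (gather 2 stone): stone=2
After 2 (gather 2 stone): stone=4
After 3 (consume 4 stone): (empty)
After 4 (gather 3 stone): stone=3
After 5 (consume 2 stone): stone=1
After 6 (gather 3 stone): stone=4
After 7 (gather 1 rubber): rubber=1 stone=4
After 8 (consume 2 stone): rubber=1 stone=2
After 9 (gather 2 stone): rubber=1 stone=4
After 10 (gather 2 mica): mica=2 rubber=1 stone=4
After 11 (gather 3 rubber): mica=2 rubber=4 stone=4
After 12 (gather 5 mica): mica=7 rubber=4 stone=4

Answer: yes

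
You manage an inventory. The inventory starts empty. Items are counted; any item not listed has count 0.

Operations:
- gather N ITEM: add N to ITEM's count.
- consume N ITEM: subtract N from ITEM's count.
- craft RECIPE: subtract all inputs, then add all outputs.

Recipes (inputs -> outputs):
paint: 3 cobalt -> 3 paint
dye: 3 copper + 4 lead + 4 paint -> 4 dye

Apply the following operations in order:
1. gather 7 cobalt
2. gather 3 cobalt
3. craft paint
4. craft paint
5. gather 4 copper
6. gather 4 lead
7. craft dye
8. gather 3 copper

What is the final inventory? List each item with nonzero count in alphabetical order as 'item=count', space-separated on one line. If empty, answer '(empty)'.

Answer: cobalt=4 copper=4 dye=4 paint=2

Derivation:
After 1 (gather 7 cobalt): cobalt=7
After 2 (gather 3 cobalt): cobalt=10
After 3 (craft paint): cobalt=7 paint=3
After 4 (craft paint): cobalt=4 paint=6
After 5 (gather 4 copper): cobalt=4 copper=4 paint=6
After 6 (gather 4 lead): cobalt=4 copper=4 lead=4 paint=6
After 7 (craft dye): cobalt=4 copper=1 dye=4 paint=2
After 8 (gather 3 copper): cobalt=4 copper=4 dye=4 paint=2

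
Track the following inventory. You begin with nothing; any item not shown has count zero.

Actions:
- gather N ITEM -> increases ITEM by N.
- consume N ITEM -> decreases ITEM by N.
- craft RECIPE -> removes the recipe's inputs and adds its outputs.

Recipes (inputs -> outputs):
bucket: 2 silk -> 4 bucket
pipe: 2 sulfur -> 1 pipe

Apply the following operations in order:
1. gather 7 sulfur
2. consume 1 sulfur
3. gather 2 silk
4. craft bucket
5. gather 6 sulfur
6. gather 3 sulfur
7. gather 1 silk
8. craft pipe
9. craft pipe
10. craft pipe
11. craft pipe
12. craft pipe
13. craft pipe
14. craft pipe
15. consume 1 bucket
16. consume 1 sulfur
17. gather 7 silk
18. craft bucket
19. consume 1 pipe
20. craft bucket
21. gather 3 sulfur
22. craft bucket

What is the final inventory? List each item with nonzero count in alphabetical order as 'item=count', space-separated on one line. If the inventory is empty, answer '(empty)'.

Answer: bucket=15 pipe=6 silk=2 sulfur=3

Derivation:
After 1 (gather 7 sulfur): sulfur=7
After 2 (consume 1 sulfur): sulfur=6
After 3 (gather 2 silk): silk=2 sulfur=6
After 4 (craft bucket): bucket=4 sulfur=6
After 5 (gather 6 sulfur): bucket=4 sulfur=12
After 6 (gather 3 sulfur): bucket=4 sulfur=15
After 7 (gather 1 silk): bucket=4 silk=1 sulfur=15
After 8 (craft pipe): bucket=4 pipe=1 silk=1 sulfur=13
After 9 (craft pipe): bucket=4 pipe=2 silk=1 sulfur=11
After 10 (craft pipe): bucket=4 pipe=3 silk=1 sulfur=9
After 11 (craft pipe): bucket=4 pipe=4 silk=1 sulfur=7
After 12 (craft pipe): bucket=4 pipe=5 silk=1 sulfur=5
After 13 (craft pipe): bucket=4 pipe=6 silk=1 sulfur=3
After 14 (craft pipe): bucket=4 pipe=7 silk=1 sulfur=1
After 15 (consume 1 bucket): bucket=3 pipe=7 silk=1 sulfur=1
After 16 (consume 1 sulfur): bucket=3 pipe=7 silk=1
After 17 (gather 7 silk): bucket=3 pipe=7 silk=8
After 18 (craft bucket): bucket=7 pipe=7 silk=6
After 19 (consume 1 pipe): bucket=7 pipe=6 silk=6
After 20 (craft bucket): bucket=11 pipe=6 silk=4
After 21 (gather 3 sulfur): bucket=11 pipe=6 silk=4 sulfur=3
After 22 (craft bucket): bucket=15 pipe=6 silk=2 sulfur=3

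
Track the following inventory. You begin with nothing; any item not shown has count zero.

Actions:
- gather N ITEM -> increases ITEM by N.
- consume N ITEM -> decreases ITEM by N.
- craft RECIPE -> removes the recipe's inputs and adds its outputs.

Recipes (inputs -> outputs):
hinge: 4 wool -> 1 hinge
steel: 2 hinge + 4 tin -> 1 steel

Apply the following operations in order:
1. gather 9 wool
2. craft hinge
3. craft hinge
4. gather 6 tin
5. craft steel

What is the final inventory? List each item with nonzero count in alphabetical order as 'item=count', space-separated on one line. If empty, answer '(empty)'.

After 1 (gather 9 wool): wool=9
After 2 (craft hinge): hinge=1 wool=5
After 3 (craft hinge): hinge=2 wool=1
After 4 (gather 6 tin): hinge=2 tin=6 wool=1
After 5 (craft steel): steel=1 tin=2 wool=1

Answer: steel=1 tin=2 wool=1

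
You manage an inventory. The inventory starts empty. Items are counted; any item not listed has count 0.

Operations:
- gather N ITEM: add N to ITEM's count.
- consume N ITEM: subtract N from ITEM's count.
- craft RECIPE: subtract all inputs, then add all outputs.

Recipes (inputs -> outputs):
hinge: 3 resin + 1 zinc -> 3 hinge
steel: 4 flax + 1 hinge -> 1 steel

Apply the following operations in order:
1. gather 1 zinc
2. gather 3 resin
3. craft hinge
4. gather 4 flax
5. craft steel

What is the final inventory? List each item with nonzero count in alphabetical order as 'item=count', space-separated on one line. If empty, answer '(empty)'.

After 1 (gather 1 zinc): zinc=1
After 2 (gather 3 resin): resin=3 zinc=1
After 3 (craft hinge): hinge=3
After 4 (gather 4 flax): flax=4 hinge=3
After 5 (craft steel): hinge=2 steel=1

Answer: hinge=2 steel=1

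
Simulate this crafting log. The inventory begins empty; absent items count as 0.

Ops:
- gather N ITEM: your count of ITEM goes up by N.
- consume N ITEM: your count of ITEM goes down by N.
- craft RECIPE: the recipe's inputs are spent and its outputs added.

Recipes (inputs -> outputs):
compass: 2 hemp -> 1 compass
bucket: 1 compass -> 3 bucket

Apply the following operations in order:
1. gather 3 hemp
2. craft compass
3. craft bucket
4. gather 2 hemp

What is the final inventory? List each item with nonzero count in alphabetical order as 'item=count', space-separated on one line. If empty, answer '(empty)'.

After 1 (gather 3 hemp): hemp=3
After 2 (craft compass): compass=1 hemp=1
After 3 (craft bucket): bucket=3 hemp=1
After 4 (gather 2 hemp): bucket=3 hemp=3

Answer: bucket=3 hemp=3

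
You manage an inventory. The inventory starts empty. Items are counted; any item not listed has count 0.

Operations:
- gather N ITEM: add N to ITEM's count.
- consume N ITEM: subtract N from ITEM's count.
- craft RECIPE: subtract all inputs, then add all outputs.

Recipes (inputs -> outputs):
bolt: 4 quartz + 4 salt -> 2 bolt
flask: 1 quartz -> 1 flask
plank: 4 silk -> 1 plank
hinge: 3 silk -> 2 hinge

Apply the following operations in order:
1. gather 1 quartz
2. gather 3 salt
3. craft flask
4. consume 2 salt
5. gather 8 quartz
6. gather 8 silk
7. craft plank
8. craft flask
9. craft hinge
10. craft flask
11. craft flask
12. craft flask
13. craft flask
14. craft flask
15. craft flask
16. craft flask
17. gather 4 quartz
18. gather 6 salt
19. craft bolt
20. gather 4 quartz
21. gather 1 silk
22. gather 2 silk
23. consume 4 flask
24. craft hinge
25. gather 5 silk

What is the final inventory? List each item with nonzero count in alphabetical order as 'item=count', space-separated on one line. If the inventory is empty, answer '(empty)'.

Answer: bolt=2 flask=5 hinge=4 plank=1 quartz=4 salt=3 silk=6

Derivation:
After 1 (gather 1 quartz): quartz=1
After 2 (gather 3 salt): quartz=1 salt=3
After 3 (craft flask): flask=1 salt=3
After 4 (consume 2 salt): flask=1 salt=1
After 5 (gather 8 quartz): flask=1 quartz=8 salt=1
After 6 (gather 8 silk): flask=1 quartz=8 salt=1 silk=8
After 7 (craft plank): flask=1 plank=1 quartz=8 salt=1 silk=4
After 8 (craft flask): flask=2 plank=1 quartz=7 salt=1 silk=4
After 9 (craft hinge): flask=2 hinge=2 plank=1 quartz=7 salt=1 silk=1
After 10 (craft flask): flask=3 hinge=2 plank=1 quartz=6 salt=1 silk=1
After 11 (craft flask): flask=4 hinge=2 plank=1 quartz=5 salt=1 silk=1
After 12 (craft flask): flask=5 hinge=2 plank=1 quartz=4 salt=1 silk=1
After 13 (craft flask): flask=6 hinge=2 plank=1 quartz=3 salt=1 silk=1
After 14 (craft flask): flask=7 hinge=2 plank=1 quartz=2 salt=1 silk=1
After 15 (craft flask): flask=8 hinge=2 plank=1 quartz=1 salt=1 silk=1
After 16 (craft flask): flask=9 hinge=2 plank=1 salt=1 silk=1
After 17 (gather 4 quartz): flask=9 hinge=2 plank=1 quartz=4 salt=1 silk=1
After 18 (gather 6 salt): flask=9 hinge=2 plank=1 quartz=4 salt=7 silk=1
After 19 (craft bolt): bolt=2 flask=9 hinge=2 plank=1 salt=3 silk=1
After 20 (gather 4 quartz): bolt=2 flask=9 hinge=2 plank=1 quartz=4 salt=3 silk=1
After 21 (gather 1 silk): bolt=2 flask=9 hinge=2 plank=1 quartz=4 salt=3 silk=2
After 22 (gather 2 silk): bolt=2 flask=9 hinge=2 plank=1 quartz=4 salt=3 silk=4
After 23 (consume 4 flask): bolt=2 flask=5 hinge=2 plank=1 quartz=4 salt=3 silk=4
After 24 (craft hinge): bolt=2 flask=5 hinge=4 plank=1 quartz=4 salt=3 silk=1
After 25 (gather 5 silk): bolt=2 flask=5 hinge=4 plank=1 quartz=4 salt=3 silk=6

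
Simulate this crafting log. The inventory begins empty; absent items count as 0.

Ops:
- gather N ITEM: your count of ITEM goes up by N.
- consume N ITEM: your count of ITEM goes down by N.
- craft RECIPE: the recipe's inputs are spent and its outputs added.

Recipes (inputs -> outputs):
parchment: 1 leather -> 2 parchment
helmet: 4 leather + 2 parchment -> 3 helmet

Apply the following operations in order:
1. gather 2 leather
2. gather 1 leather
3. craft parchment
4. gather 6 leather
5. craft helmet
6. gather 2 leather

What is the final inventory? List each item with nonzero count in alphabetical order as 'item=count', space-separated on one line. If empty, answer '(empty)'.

Answer: helmet=3 leather=6

Derivation:
After 1 (gather 2 leather): leather=2
After 2 (gather 1 leather): leather=3
After 3 (craft parchment): leather=2 parchment=2
After 4 (gather 6 leather): leather=8 parchment=2
After 5 (craft helmet): helmet=3 leather=4
After 6 (gather 2 leather): helmet=3 leather=6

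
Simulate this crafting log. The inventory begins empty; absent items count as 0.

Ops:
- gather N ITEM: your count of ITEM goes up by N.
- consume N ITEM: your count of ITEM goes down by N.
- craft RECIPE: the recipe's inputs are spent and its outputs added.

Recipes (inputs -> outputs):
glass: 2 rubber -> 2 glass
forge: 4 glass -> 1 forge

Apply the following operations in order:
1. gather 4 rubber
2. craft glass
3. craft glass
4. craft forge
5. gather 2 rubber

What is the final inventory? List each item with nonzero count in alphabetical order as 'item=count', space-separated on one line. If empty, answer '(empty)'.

Answer: forge=1 rubber=2

Derivation:
After 1 (gather 4 rubber): rubber=4
After 2 (craft glass): glass=2 rubber=2
After 3 (craft glass): glass=4
After 4 (craft forge): forge=1
After 5 (gather 2 rubber): forge=1 rubber=2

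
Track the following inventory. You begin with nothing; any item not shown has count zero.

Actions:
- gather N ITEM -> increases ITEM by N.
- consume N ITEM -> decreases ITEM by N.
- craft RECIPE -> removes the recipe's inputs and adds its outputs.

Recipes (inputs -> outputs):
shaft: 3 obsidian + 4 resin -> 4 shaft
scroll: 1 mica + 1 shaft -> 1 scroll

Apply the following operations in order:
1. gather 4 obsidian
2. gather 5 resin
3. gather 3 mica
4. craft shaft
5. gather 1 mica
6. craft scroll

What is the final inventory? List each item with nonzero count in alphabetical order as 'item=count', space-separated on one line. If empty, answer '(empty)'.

Answer: mica=3 obsidian=1 resin=1 scroll=1 shaft=3

Derivation:
After 1 (gather 4 obsidian): obsidian=4
After 2 (gather 5 resin): obsidian=4 resin=5
After 3 (gather 3 mica): mica=3 obsidian=4 resin=5
After 4 (craft shaft): mica=3 obsidian=1 resin=1 shaft=4
After 5 (gather 1 mica): mica=4 obsidian=1 resin=1 shaft=4
After 6 (craft scroll): mica=3 obsidian=1 resin=1 scroll=1 shaft=3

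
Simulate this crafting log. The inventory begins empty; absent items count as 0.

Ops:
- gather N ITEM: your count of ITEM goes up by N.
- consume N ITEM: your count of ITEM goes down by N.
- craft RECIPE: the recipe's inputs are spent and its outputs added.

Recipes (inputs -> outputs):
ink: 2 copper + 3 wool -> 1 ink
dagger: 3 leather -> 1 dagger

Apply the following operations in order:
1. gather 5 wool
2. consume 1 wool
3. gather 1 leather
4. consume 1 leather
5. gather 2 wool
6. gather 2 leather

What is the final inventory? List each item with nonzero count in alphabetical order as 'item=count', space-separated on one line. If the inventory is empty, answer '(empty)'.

After 1 (gather 5 wool): wool=5
After 2 (consume 1 wool): wool=4
After 3 (gather 1 leather): leather=1 wool=4
After 4 (consume 1 leather): wool=4
After 5 (gather 2 wool): wool=6
After 6 (gather 2 leather): leather=2 wool=6

Answer: leather=2 wool=6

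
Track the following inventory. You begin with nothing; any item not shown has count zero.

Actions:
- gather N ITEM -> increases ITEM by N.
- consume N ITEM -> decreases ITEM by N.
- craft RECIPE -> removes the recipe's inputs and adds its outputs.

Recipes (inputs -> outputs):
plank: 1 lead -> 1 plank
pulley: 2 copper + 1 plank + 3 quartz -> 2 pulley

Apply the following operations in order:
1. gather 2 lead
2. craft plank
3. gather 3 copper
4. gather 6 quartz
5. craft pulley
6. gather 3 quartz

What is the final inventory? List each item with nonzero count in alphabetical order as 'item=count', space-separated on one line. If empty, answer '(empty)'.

Answer: copper=1 lead=1 pulley=2 quartz=6

Derivation:
After 1 (gather 2 lead): lead=2
After 2 (craft plank): lead=1 plank=1
After 3 (gather 3 copper): copper=3 lead=1 plank=1
After 4 (gather 6 quartz): copper=3 lead=1 plank=1 quartz=6
After 5 (craft pulley): copper=1 lead=1 pulley=2 quartz=3
After 6 (gather 3 quartz): copper=1 lead=1 pulley=2 quartz=6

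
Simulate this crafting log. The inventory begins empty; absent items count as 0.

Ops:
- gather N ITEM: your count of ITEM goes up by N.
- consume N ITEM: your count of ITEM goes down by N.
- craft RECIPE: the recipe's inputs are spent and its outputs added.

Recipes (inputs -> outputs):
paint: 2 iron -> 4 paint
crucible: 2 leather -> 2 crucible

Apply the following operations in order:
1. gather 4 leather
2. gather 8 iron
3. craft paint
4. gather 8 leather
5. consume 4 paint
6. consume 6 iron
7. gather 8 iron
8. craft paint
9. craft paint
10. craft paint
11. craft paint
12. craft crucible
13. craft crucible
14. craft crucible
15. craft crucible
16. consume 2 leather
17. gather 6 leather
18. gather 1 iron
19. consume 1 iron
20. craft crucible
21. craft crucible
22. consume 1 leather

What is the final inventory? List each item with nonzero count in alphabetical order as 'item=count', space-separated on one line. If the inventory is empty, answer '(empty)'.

After 1 (gather 4 leather): leather=4
After 2 (gather 8 iron): iron=8 leather=4
After 3 (craft paint): iron=6 leather=4 paint=4
After 4 (gather 8 leather): iron=6 leather=12 paint=4
After 5 (consume 4 paint): iron=6 leather=12
After 6 (consume 6 iron): leather=12
After 7 (gather 8 iron): iron=8 leather=12
After 8 (craft paint): iron=6 leather=12 paint=4
After 9 (craft paint): iron=4 leather=12 paint=8
After 10 (craft paint): iron=2 leather=12 paint=12
After 11 (craft paint): leather=12 paint=16
After 12 (craft crucible): crucible=2 leather=10 paint=16
After 13 (craft crucible): crucible=4 leather=8 paint=16
After 14 (craft crucible): crucible=6 leather=6 paint=16
After 15 (craft crucible): crucible=8 leather=4 paint=16
After 16 (consume 2 leather): crucible=8 leather=2 paint=16
After 17 (gather 6 leather): crucible=8 leather=8 paint=16
After 18 (gather 1 iron): crucible=8 iron=1 leather=8 paint=16
After 19 (consume 1 iron): crucible=8 leather=8 paint=16
After 20 (craft crucible): crucible=10 leather=6 paint=16
After 21 (craft crucible): crucible=12 leather=4 paint=16
After 22 (consume 1 leather): crucible=12 leather=3 paint=16

Answer: crucible=12 leather=3 paint=16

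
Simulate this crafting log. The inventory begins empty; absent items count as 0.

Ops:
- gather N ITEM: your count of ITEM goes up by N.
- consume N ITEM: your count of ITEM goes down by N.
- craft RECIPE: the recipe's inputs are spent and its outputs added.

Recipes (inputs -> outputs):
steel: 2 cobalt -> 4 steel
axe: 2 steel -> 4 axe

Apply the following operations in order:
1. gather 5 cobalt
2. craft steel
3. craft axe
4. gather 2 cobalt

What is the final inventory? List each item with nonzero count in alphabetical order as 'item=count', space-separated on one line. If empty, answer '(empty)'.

After 1 (gather 5 cobalt): cobalt=5
After 2 (craft steel): cobalt=3 steel=4
After 3 (craft axe): axe=4 cobalt=3 steel=2
After 4 (gather 2 cobalt): axe=4 cobalt=5 steel=2

Answer: axe=4 cobalt=5 steel=2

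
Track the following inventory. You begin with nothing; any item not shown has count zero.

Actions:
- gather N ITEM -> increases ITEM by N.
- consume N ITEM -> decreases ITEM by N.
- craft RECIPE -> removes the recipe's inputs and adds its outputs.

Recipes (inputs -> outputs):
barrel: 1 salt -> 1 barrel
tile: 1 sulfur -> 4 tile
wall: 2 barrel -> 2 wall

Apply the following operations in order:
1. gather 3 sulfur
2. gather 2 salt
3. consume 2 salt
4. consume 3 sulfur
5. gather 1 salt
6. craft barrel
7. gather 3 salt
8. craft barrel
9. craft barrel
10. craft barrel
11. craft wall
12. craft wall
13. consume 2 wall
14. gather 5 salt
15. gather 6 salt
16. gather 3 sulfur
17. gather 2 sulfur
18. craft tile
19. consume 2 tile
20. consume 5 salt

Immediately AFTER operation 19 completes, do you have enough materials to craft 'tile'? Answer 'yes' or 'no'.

After 1 (gather 3 sulfur): sulfur=3
After 2 (gather 2 salt): salt=2 sulfur=3
After 3 (consume 2 salt): sulfur=3
After 4 (consume 3 sulfur): (empty)
After 5 (gather 1 salt): salt=1
After 6 (craft barrel): barrel=1
After 7 (gather 3 salt): barrel=1 salt=3
After 8 (craft barrel): barrel=2 salt=2
After 9 (craft barrel): barrel=3 salt=1
After 10 (craft barrel): barrel=4
After 11 (craft wall): barrel=2 wall=2
After 12 (craft wall): wall=4
After 13 (consume 2 wall): wall=2
After 14 (gather 5 salt): salt=5 wall=2
After 15 (gather 6 salt): salt=11 wall=2
After 16 (gather 3 sulfur): salt=11 sulfur=3 wall=2
After 17 (gather 2 sulfur): salt=11 sulfur=5 wall=2
After 18 (craft tile): salt=11 sulfur=4 tile=4 wall=2
After 19 (consume 2 tile): salt=11 sulfur=4 tile=2 wall=2

Answer: yes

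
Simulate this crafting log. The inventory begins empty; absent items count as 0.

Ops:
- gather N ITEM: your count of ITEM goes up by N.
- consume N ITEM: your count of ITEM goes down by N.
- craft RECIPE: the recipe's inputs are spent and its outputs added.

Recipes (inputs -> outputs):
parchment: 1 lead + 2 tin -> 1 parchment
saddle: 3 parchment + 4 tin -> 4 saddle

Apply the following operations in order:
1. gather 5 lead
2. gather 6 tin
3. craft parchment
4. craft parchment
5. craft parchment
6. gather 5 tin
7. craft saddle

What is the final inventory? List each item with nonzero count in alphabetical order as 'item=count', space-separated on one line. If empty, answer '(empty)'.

Answer: lead=2 saddle=4 tin=1

Derivation:
After 1 (gather 5 lead): lead=5
After 2 (gather 6 tin): lead=5 tin=6
After 3 (craft parchment): lead=4 parchment=1 tin=4
After 4 (craft parchment): lead=3 parchment=2 tin=2
After 5 (craft parchment): lead=2 parchment=3
After 6 (gather 5 tin): lead=2 parchment=3 tin=5
After 7 (craft saddle): lead=2 saddle=4 tin=1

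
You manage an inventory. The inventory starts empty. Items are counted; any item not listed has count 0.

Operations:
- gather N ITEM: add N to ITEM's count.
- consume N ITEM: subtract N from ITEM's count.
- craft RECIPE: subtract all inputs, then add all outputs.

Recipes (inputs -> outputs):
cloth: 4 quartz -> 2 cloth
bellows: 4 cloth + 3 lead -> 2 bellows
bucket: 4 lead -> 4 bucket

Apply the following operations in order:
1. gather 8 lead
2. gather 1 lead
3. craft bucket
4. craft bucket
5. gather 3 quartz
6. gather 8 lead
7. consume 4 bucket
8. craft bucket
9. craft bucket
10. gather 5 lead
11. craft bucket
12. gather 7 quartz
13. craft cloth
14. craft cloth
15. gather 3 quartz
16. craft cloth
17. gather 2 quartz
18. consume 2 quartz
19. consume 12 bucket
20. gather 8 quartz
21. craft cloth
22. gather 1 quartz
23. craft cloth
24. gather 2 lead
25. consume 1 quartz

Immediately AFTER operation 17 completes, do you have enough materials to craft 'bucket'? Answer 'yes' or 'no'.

After 1 (gather 8 lead): lead=8
After 2 (gather 1 lead): lead=9
After 3 (craft bucket): bucket=4 lead=5
After 4 (craft bucket): bucket=8 lead=1
After 5 (gather 3 quartz): bucket=8 lead=1 quartz=3
After 6 (gather 8 lead): bucket=8 lead=9 quartz=3
After 7 (consume 4 bucket): bucket=4 lead=9 quartz=3
After 8 (craft bucket): bucket=8 lead=5 quartz=3
After 9 (craft bucket): bucket=12 lead=1 quartz=3
After 10 (gather 5 lead): bucket=12 lead=6 quartz=3
After 11 (craft bucket): bucket=16 lead=2 quartz=3
After 12 (gather 7 quartz): bucket=16 lead=2 quartz=10
After 13 (craft cloth): bucket=16 cloth=2 lead=2 quartz=6
After 14 (craft cloth): bucket=16 cloth=4 lead=2 quartz=2
After 15 (gather 3 quartz): bucket=16 cloth=4 lead=2 quartz=5
After 16 (craft cloth): bucket=16 cloth=6 lead=2 quartz=1
After 17 (gather 2 quartz): bucket=16 cloth=6 lead=2 quartz=3

Answer: no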